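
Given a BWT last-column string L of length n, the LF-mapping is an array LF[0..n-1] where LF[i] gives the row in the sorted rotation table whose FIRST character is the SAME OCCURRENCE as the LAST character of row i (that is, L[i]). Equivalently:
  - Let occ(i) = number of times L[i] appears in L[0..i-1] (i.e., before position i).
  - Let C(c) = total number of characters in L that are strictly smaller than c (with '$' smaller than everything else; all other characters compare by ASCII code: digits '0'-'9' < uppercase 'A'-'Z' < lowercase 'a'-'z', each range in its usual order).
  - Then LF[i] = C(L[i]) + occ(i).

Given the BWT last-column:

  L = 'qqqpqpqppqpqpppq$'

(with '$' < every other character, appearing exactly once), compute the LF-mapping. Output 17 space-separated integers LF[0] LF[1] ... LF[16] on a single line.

Answer: 9 10 11 1 12 2 13 3 4 14 5 15 6 7 8 16 0

Derivation:
Char counts: '$':1, 'p':8, 'q':8
C (first-col start): C('$')=0, C('p')=1, C('q')=9
L[0]='q': occ=0, LF[0]=C('q')+0=9+0=9
L[1]='q': occ=1, LF[1]=C('q')+1=9+1=10
L[2]='q': occ=2, LF[2]=C('q')+2=9+2=11
L[3]='p': occ=0, LF[3]=C('p')+0=1+0=1
L[4]='q': occ=3, LF[4]=C('q')+3=9+3=12
L[5]='p': occ=1, LF[5]=C('p')+1=1+1=2
L[6]='q': occ=4, LF[6]=C('q')+4=9+4=13
L[7]='p': occ=2, LF[7]=C('p')+2=1+2=3
L[8]='p': occ=3, LF[8]=C('p')+3=1+3=4
L[9]='q': occ=5, LF[9]=C('q')+5=9+5=14
L[10]='p': occ=4, LF[10]=C('p')+4=1+4=5
L[11]='q': occ=6, LF[11]=C('q')+6=9+6=15
L[12]='p': occ=5, LF[12]=C('p')+5=1+5=6
L[13]='p': occ=6, LF[13]=C('p')+6=1+6=7
L[14]='p': occ=7, LF[14]=C('p')+7=1+7=8
L[15]='q': occ=7, LF[15]=C('q')+7=9+7=16
L[16]='$': occ=0, LF[16]=C('$')+0=0+0=0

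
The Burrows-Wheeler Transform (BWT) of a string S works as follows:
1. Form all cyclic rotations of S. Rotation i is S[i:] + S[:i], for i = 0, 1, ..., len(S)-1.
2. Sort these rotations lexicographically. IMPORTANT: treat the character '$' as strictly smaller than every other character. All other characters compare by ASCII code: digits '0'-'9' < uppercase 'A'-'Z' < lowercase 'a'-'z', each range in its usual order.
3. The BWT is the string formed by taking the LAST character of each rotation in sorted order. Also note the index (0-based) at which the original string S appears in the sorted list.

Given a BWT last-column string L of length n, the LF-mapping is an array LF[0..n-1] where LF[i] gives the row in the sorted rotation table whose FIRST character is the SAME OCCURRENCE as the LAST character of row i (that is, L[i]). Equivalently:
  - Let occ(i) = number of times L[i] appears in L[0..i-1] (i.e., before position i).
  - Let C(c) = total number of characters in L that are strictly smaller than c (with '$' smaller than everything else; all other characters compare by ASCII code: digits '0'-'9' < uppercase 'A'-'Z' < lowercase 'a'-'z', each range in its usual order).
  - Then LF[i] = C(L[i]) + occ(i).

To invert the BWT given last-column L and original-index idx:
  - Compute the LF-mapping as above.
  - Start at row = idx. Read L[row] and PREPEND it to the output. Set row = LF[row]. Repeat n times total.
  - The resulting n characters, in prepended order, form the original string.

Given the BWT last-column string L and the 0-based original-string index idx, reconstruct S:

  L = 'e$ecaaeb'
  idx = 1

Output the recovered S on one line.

LF mapping: 5 0 6 4 1 2 7 3
Walk LF starting at row 1, prepending L[row]:
  step 1: row=1, L[1]='$', prepend. Next row=LF[1]=0
  step 2: row=0, L[0]='e', prepend. Next row=LF[0]=5
  step 3: row=5, L[5]='a', prepend. Next row=LF[5]=2
  step 4: row=2, L[2]='e', prepend. Next row=LF[2]=6
  step 5: row=6, L[6]='e', prepend. Next row=LF[6]=7
  step 6: row=7, L[7]='b', prepend. Next row=LF[7]=3
  step 7: row=3, L[3]='c', prepend. Next row=LF[3]=4
  step 8: row=4, L[4]='a', prepend. Next row=LF[4]=1
Reversed output: acbeeae$

Answer: acbeeae$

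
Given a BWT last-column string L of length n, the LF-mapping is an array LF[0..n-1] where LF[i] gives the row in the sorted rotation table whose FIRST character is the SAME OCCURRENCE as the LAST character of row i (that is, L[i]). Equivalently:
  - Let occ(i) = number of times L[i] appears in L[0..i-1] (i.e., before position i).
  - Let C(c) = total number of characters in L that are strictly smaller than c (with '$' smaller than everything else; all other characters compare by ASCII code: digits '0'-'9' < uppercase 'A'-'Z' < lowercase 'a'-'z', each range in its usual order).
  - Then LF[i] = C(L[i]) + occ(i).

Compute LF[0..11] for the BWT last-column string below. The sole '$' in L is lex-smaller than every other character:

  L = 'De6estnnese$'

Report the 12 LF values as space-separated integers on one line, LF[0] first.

Char counts: '$':1, '6':1, 'D':1, 'e':4, 'n':2, 's':2, 't':1
C (first-col start): C('$')=0, C('6')=1, C('D')=2, C('e')=3, C('n')=7, C('s')=9, C('t')=11
L[0]='D': occ=0, LF[0]=C('D')+0=2+0=2
L[1]='e': occ=0, LF[1]=C('e')+0=3+0=3
L[2]='6': occ=0, LF[2]=C('6')+0=1+0=1
L[3]='e': occ=1, LF[3]=C('e')+1=3+1=4
L[4]='s': occ=0, LF[4]=C('s')+0=9+0=9
L[5]='t': occ=0, LF[5]=C('t')+0=11+0=11
L[6]='n': occ=0, LF[6]=C('n')+0=7+0=7
L[7]='n': occ=1, LF[7]=C('n')+1=7+1=8
L[8]='e': occ=2, LF[8]=C('e')+2=3+2=5
L[9]='s': occ=1, LF[9]=C('s')+1=9+1=10
L[10]='e': occ=3, LF[10]=C('e')+3=3+3=6
L[11]='$': occ=0, LF[11]=C('$')+0=0+0=0

Answer: 2 3 1 4 9 11 7 8 5 10 6 0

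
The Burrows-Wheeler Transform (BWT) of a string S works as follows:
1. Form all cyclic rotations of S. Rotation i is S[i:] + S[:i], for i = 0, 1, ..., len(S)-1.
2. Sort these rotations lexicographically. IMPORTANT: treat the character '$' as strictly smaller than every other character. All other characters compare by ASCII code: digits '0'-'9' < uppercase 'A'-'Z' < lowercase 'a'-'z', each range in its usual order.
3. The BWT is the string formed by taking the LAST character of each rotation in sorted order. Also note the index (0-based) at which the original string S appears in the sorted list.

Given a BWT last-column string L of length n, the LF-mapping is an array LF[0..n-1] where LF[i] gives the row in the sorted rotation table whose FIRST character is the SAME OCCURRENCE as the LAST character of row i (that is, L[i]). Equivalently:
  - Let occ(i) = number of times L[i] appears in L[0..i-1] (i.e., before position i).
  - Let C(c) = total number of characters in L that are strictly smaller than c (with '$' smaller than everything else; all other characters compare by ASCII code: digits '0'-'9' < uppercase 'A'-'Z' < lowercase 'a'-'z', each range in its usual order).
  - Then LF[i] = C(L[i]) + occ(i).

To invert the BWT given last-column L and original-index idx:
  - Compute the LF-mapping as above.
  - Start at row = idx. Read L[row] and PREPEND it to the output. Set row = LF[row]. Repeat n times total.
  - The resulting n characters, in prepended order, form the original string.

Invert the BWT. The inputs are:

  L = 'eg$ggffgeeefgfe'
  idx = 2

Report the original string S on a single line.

LF mapping: 1 10 0 11 12 6 7 13 2 3 4 8 14 9 5
Walk LF starting at row 2, prepending L[row]:
  step 1: row=2, L[2]='$', prepend. Next row=LF[2]=0
  step 2: row=0, L[0]='e', prepend. Next row=LF[0]=1
  step 3: row=1, L[1]='g', prepend. Next row=LF[1]=10
  step 4: row=10, L[10]='e', prepend. Next row=LF[10]=4
  step 5: row=4, L[4]='g', prepend. Next row=LF[4]=12
  step 6: row=12, L[12]='g', prepend. Next row=LF[12]=14
  step 7: row=14, L[14]='e', prepend. Next row=LF[14]=5
  step 8: row=5, L[5]='f', prepend. Next row=LF[5]=6
  step 9: row=6, L[6]='f', prepend. Next row=LF[6]=7
  step 10: row=7, L[7]='g', prepend. Next row=LF[7]=13
  step 11: row=13, L[13]='f', prepend. Next row=LF[13]=9
  step 12: row=9, L[9]='e', prepend. Next row=LF[9]=3
  step 13: row=3, L[3]='g', prepend. Next row=LF[3]=11
  step 14: row=11, L[11]='f', prepend. Next row=LF[11]=8
  step 15: row=8, L[8]='e', prepend. Next row=LF[8]=2
Reversed output: efgefgffeggege$

Answer: efgefgffeggege$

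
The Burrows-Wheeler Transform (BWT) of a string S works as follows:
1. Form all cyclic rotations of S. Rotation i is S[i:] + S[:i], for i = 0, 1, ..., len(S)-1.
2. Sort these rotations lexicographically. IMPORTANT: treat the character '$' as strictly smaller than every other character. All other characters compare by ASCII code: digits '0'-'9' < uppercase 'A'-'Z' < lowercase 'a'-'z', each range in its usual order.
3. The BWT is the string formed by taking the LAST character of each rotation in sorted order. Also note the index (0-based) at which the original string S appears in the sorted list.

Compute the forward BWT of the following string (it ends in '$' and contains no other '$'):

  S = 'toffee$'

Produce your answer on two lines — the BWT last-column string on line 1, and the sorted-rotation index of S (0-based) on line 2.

Answer: eeffot$
6

Derivation:
All 7 rotations (rotation i = S[i:]+S[:i]):
  rot[0] = toffee$
  rot[1] = offee$t
  rot[2] = ffee$to
  rot[3] = fee$tof
  rot[4] = ee$toff
  rot[5] = e$toffe
  rot[6] = $toffee
Sorted (with $ < everything):
  sorted[0] = $toffee  (last char: 'e')
  sorted[1] = e$toffe  (last char: 'e')
  sorted[2] = ee$toff  (last char: 'f')
  sorted[3] = fee$tof  (last char: 'f')
  sorted[4] = ffee$to  (last char: 'o')
  sorted[5] = offee$t  (last char: 't')
  sorted[6] = toffee$  (last char: '$')
Last column: eeffot$
Original string S is at sorted index 6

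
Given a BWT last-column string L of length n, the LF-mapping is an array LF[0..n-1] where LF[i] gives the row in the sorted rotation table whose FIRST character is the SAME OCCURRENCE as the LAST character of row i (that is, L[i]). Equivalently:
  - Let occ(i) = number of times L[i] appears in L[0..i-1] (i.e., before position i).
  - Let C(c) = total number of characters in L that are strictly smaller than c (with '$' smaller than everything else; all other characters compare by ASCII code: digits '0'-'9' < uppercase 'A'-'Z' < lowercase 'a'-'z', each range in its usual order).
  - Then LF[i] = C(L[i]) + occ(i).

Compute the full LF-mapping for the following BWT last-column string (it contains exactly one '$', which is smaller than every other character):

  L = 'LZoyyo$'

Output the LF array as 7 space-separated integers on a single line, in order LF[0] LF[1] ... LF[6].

Char counts: '$':1, 'L':1, 'Z':1, 'o':2, 'y':2
C (first-col start): C('$')=0, C('L')=1, C('Z')=2, C('o')=3, C('y')=5
L[0]='L': occ=0, LF[0]=C('L')+0=1+0=1
L[1]='Z': occ=0, LF[1]=C('Z')+0=2+0=2
L[2]='o': occ=0, LF[2]=C('o')+0=3+0=3
L[3]='y': occ=0, LF[3]=C('y')+0=5+0=5
L[4]='y': occ=1, LF[4]=C('y')+1=5+1=6
L[5]='o': occ=1, LF[5]=C('o')+1=3+1=4
L[6]='$': occ=0, LF[6]=C('$')+0=0+0=0

Answer: 1 2 3 5 6 4 0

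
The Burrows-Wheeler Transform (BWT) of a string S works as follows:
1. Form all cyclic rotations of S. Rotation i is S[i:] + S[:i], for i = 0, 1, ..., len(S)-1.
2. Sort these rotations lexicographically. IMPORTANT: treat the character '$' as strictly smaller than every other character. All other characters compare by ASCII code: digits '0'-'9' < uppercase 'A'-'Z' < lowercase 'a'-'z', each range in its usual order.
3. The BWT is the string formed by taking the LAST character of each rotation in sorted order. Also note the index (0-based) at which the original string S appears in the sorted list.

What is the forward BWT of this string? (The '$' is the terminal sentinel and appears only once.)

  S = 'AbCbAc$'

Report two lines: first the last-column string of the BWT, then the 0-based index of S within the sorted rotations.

All 7 rotations (rotation i = S[i:]+S[:i]):
  rot[0] = AbCbAc$
  rot[1] = bCbAc$A
  rot[2] = CbAc$Ab
  rot[3] = bAc$AbC
  rot[4] = Ac$AbCb
  rot[5] = c$AbCbA
  rot[6] = $AbCbAc
Sorted (with $ < everything):
  sorted[0] = $AbCbAc  (last char: 'c')
  sorted[1] = AbCbAc$  (last char: '$')
  sorted[2] = Ac$AbCb  (last char: 'b')
  sorted[3] = CbAc$Ab  (last char: 'b')
  sorted[4] = bAc$AbC  (last char: 'C')
  sorted[5] = bCbAc$A  (last char: 'A')
  sorted[6] = c$AbCbA  (last char: 'A')
Last column: c$bbCAA
Original string S is at sorted index 1

Answer: c$bbCAA
1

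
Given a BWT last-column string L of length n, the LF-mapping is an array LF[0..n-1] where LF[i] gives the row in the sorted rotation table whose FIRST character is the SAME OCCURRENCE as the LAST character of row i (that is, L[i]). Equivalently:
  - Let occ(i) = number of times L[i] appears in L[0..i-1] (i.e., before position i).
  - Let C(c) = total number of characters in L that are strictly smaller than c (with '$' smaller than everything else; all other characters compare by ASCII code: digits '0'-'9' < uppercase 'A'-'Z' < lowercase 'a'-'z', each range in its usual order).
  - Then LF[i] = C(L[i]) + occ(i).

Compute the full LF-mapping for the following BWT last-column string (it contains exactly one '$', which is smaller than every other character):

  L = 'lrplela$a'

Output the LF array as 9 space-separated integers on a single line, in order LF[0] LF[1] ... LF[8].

Char counts: '$':1, 'a':2, 'e':1, 'l':3, 'p':1, 'r':1
C (first-col start): C('$')=0, C('a')=1, C('e')=3, C('l')=4, C('p')=7, C('r')=8
L[0]='l': occ=0, LF[0]=C('l')+0=4+0=4
L[1]='r': occ=0, LF[1]=C('r')+0=8+0=8
L[2]='p': occ=0, LF[2]=C('p')+0=7+0=7
L[3]='l': occ=1, LF[3]=C('l')+1=4+1=5
L[4]='e': occ=0, LF[4]=C('e')+0=3+0=3
L[5]='l': occ=2, LF[5]=C('l')+2=4+2=6
L[6]='a': occ=0, LF[6]=C('a')+0=1+0=1
L[7]='$': occ=0, LF[7]=C('$')+0=0+0=0
L[8]='a': occ=1, LF[8]=C('a')+1=1+1=2

Answer: 4 8 7 5 3 6 1 0 2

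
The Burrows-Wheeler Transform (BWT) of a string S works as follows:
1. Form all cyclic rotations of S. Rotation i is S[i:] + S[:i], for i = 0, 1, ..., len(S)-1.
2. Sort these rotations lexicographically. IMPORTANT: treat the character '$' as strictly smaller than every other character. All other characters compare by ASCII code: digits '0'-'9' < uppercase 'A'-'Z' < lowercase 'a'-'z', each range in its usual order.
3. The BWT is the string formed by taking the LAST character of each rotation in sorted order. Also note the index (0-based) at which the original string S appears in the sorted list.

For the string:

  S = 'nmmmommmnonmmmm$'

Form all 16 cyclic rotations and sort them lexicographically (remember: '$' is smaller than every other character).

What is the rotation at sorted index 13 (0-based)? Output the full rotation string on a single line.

All 16 rotations (rotation i = S[i:]+S[:i]):
  rot[0] = nmmmommmnonmmmm$
  rot[1] = mmmommmnonmmmm$n
  rot[2] = mmommmnonmmmm$nm
  rot[3] = mommmnonmmmm$nmm
  rot[4] = ommmnonmmmm$nmmm
  rot[5] = mmmnonmmmm$nmmmo
  rot[6] = mmnonmmmm$nmmmom
  rot[7] = mnonmmmm$nmmmomm
  rot[8] = nonmmmm$nmmmommm
  rot[9] = onmmmm$nmmmommmn
  rot[10] = nmmmm$nmmmommmno
  rot[11] = mmmm$nmmmommmnon
  rot[12] = mmm$nmmmommmnonm
  rot[13] = mm$nmmmommmnonmm
  rot[14] = m$nmmmommmnonmmm
  rot[15] = $nmmmommmnonmmmm
Sorted (with $ < everything):
  sorted[0] = $nmmmommmnonmmmm
  sorted[1] = m$nmmmommmnonmmm
  sorted[2] = mm$nmmmommmnonmm
  sorted[3] = mmm$nmmmommmnonm
  sorted[4] = mmmm$nmmmommmnon
  sorted[5] = mmmnonmmmm$nmmmo
  sorted[6] = mmmommmnonmmmm$n
  sorted[7] = mmnonmmmm$nmmmom
  sorted[8] = mmommmnonmmmm$nm
  sorted[9] = mnonmmmm$nmmmomm
  sorted[10] = mommmnonmmmm$nmm
  sorted[11] = nmmmm$nmmmommmno
  sorted[12] = nmmmommmnonmmmm$
  sorted[13] = nonmmmm$nmmmommm
  sorted[14] = ommmnonmmmm$nmmm
  sorted[15] = onmmmm$nmmmommmn
sorted[13] = nonmmmm$nmmmommm

Answer: nonmmmm$nmmmommm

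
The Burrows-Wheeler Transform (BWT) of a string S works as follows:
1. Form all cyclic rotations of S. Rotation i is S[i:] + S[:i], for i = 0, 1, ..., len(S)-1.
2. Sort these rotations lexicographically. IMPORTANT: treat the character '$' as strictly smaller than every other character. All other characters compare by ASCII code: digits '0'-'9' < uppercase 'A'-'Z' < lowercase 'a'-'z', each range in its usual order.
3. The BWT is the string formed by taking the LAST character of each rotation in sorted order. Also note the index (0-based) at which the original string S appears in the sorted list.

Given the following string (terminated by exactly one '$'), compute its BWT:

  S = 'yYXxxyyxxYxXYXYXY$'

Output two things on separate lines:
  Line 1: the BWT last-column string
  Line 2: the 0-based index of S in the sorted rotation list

Answer: YYYxYXXXyxYxyXx$yx
15

Derivation:
All 18 rotations (rotation i = S[i:]+S[:i]):
  rot[0] = yYXxxyyxxYxXYXYXY$
  rot[1] = YXxxyyxxYxXYXYXY$y
  rot[2] = XxxyyxxYxXYXYXY$yY
  rot[3] = xxyyxxYxXYXYXY$yYX
  rot[4] = xyyxxYxXYXYXY$yYXx
  rot[5] = yyxxYxXYXYXY$yYXxx
  rot[6] = yxxYxXYXYXY$yYXxxy
  rot[7] = xxYxXYXYXY$yYXxxyy
  rot[8] = xYxXYXYXY$yYXxxyyx
  rot[9] = YxXYXYXY$yYXxxyyxx
  rot[10] = xXYXYXY$yYXxxyyxxY
  rot[11] = XYXYXY$yYXxxyyxxYx
  rot[12] = YXYXY$yYXxxyyxxYxX
  rot[13] = XYXY$yYXxxyyxxYxXY
  rot[14] = YXY$yYXxxyyxxYxXYX
  rot[15] = XY$yYXxxyyxxYxXYXY
  rot[16] = Y$yYXxxyyxxYxXYXYX
  rot[17] = $yYXxxyyxxYxXYXYXY
Sorted (with $ < everything):
  sorted[0] = $yYXxxyyxxYxXYXYXY  (last char: 'Y')
  sorted[1] = XY$yYXxxyyxxYxXYXY  (last char: 'Y')
  sorted[2] = XYXY$yYXxxyyxxYxXY  (last char: 'Y')
  sorted[3] = XYXYXY$yYXxxyyxxYx  (last char: 'x')
  sorted[4] = XxxyyxxYxXYXYXY$yY  (last char: 'Y')
  sorted[5] = Y$yYXxxyyxxYxXYXYX  (last char: 'X')
  sorted[6] = YXY$yYXxxyyxxYxXYX  (last char: 'X')
  sorted[7] = YXYXY$yYXxxyyxxYxX  (last char: 'X')
  sorted[8] = YXxxyyxxYxXYXYXY$y  (last char: 'y')
  sorted[9] = YxXYXYXY$yYXxxyyxx  (last char: 'x')
  sorted[10] = xXYXYXY$yYXxxyyxxY  (last char: 'Y')
  sorted[11] = xYxXYXYXY$yYXxxyyx  (last char: 'x')
  sorted[12] = xxYxXYXYXY$yYXxxyy  (last char: 'y')
  sorted[13] = xxyyxxYxXYXYXY$yYX  (last char: 'X')
  sorted[14] = xyyxxYxXYXYXY$yYXx  (last char: 'x')
  sorted[15] = yYXxxyyxxYxXYXYXY$  (last char: '$')
  sorted[16] = yxxYxXYXYXY$yYXxxy  (last char: 'y')
  sorted[17] = yyxxYxXYXYXY$yYXxx  (last char: 'x')
Last column: YYYxYXXXyxYxyXx$yx
Original string S is at sorted index 15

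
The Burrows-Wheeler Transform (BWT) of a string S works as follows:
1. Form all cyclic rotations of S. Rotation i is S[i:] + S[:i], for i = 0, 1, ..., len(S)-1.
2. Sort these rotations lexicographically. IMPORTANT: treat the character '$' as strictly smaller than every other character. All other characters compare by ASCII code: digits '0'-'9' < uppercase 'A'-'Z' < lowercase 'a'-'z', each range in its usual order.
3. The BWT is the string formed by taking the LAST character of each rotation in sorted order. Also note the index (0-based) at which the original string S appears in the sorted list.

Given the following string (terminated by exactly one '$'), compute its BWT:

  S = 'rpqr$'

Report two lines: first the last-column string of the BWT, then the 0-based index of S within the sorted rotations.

All 5 rotations (rotation i = S[i:]+S[:i]):
  rot[0] = rpqr$
  rot[1] = pqr$r
  rot[2] = qr$rp
  rot[3] = r$rpq
  rot[4] = $rpqr
Sorted (with $ < everything):
  sorted[0] = $rpqr  (last char: 'r')
  sorted[1] = pqr$r  (last char: 'r')
  sorted[2] = qr$rp  (last char: 'p')
  sorted[3] = r$rpq  (last char: 'q')
  sorted[4] = rpqr$  (last char: '$')
Last column: rrpq$
Original string S is at sorted index 4

Answer: rrpq$
4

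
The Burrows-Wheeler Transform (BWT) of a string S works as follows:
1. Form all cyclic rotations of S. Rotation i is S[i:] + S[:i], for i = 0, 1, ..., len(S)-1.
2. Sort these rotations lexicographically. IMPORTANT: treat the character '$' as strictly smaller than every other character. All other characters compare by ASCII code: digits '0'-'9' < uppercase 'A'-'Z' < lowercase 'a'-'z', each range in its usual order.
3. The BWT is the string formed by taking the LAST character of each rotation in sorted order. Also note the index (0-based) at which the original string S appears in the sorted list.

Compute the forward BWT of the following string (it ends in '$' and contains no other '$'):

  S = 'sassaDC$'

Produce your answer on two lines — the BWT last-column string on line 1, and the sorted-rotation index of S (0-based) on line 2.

Answer: CDasss$a
6

Derivation:
All 8 rotations (rotation i = S[i:]+S[:i]):
  rot[0] = sassaDC$
  rot[1] = assaDC$s
  rot[2] = ssaDC$sa
  rot[3] = saDC$sas
  rot[4] = aDC$sass
  rot[5] = DC$sassa
  rot[6] = C$sassaD
  rot[7] = $sassaDC
Sorted (with $ < everything):
  sorted[0] = $sassaDC  (last char: 'C')
  sorted[1] = C$sassaD  (last char: 'D')
  sorted[2] = DC$sassa  (last char: 'a')
  sorted[3] = aDC$sass  (last char: 's')
  sorted[4] = assaDC$s  (last char: 's')
  sorted[5] = saDC$sas  (last char: 's')
  sorted[6] = sassaDC$  (last char: '$')
  sorted[7] = ssaDC$sa  (last char: 'a')
Last column: CDasss$a
Original string S is at sorted index 6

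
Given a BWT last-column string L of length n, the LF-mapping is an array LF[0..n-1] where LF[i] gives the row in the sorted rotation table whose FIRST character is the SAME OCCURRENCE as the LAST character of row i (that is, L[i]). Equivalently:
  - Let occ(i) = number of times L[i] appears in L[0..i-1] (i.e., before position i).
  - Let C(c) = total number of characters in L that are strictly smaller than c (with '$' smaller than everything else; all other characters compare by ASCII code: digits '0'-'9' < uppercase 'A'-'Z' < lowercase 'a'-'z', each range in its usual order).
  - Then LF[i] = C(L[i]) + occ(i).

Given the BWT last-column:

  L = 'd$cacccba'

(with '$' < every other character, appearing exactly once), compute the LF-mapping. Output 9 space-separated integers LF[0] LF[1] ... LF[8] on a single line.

Char counts: '$':1, 'a':2, 'b':1, 'c':4, 'd':1
C (first-col start): C('$')=0, C('a')=1, C('b')=3, C('c')=4, C('d')=8
L[0]='d': occ=0, LF[0]=C('d')+0=8+0=8
L[1]='$': occ=0, LF[1]=C('$')+0=0+0=0
L[2]='c': occ=0, LF[2]=C('c')+0=4+0=4
L[3]='a': occ=0, LF[3]=C('a')+0=1+0=1
L[4]='c': occ=1, LF[4]=C('c')+1=4+1=5
L[5]='c': occ=2, LF[5]=C('c')+2=4+2=6
L[6]='c': occ=3, LF[6]=C('c')+3=4+3=7
L[7]='b': occ=0, LF[7]=C('b')+0=3+0=3
L[8]='a': occ=1, LF[8]=C('a')+1=1+1=2

Answer: 8 0 4 1 5 6 7 3 2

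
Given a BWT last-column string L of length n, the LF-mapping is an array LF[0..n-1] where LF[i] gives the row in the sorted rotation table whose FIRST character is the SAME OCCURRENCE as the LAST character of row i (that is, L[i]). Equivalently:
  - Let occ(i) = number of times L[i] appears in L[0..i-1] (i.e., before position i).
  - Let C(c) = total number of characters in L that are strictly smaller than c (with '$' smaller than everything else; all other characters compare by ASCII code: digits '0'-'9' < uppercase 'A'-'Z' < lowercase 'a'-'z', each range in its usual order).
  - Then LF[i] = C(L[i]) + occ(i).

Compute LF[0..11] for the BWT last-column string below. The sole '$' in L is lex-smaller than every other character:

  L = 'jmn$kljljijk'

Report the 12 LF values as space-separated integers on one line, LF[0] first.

Char counts: '$':1, 'i':1, 'j':4, 'k':2, 'l':2, 'm':1, 'n':1
C (first-col start): C('$')=0, C('i')=1, C('j')=2, C('k')=6, C('l')=8, C('m')=10, C('n')=11
L[0]='j': occ=0, LF[0]=C('j')+0=2+0=2
L[1]='m': occ=0, LF[1]=C('m')+0=10+0=10
L[2]='n': occ=0, LF[2]=C('n')+0=11+0=11
L[3]='$': occ=0, LF[3]=C('$')+0=0+0=0
L[4]='k': occ=0, LF[4]=C('k')+0=6+0=6
L[5]='l': occ=0, LF[5]=C('l')+0=8+0=8
L[6]='j': occ=1, LF[6]=C('j')+1=2+1=3
L[7]='l': occ=1, LF[7]=C('l')+1=8+1=9
L[8]='j': occ=2, LF[8]=C('j')+2=2+2=4
L[9]='i': occ=0, LF[9]=C('i')+0=1+0=1
L[10]='j': occ=3, LF[10]=C('j')+3=2+3=5
L[11]='k': occ=1, LF[11]=C('k')+1=6+1=7

Answer: 2 10 11 0 6 8 3 9 4 1 5 7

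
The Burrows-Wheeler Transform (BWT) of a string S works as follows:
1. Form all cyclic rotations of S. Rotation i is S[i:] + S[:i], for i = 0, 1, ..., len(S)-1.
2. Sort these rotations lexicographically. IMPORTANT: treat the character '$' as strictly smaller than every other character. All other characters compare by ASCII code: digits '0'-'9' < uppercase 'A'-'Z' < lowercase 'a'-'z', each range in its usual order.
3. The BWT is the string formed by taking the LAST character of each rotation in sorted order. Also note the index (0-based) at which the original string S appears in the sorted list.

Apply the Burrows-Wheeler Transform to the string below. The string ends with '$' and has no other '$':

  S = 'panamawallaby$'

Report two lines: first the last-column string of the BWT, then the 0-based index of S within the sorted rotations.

All 14 rotations (rotation i = S[i:]+S[:i]):
  rot[0] = panamawallaby$
  rot[1] = anamawallaby$p
  rot[2] = namawallaby$pa
  rot[3] = amawallaby$pan
  rot[4] = mawallaby$pana
  rot[5] = awallaby$panam
  rot[6] = wallaby$panama
  rot[7] = allaby$panamaw
  rot[8] = llaby$panamawa
  rot[9] = laby$panamawal
  rot[10] = aby$panamawall
  rot[11] = by$panamawalla
  rot[12] = y$panamawallab
  rot[13] = $panamawallaby
Sorted (with $ < everything):
  sorted[0] = $panamawallaby  (last char: 'y')
  sorted[1] = aby$panamawall  (last char: 'l')
  sorted[2] = allaby$panamaw  (last char: 'w')
  sorted[3] = amawallaby$pan  (last char: 'n')
  sorted[4] = anamawallaby$p  (last char: 'p')
  sorted[5] = awallaby$panam  (last char: 'm')
  sorted[6] = by$panamawalla  (last char: 'a')
  sorted[7] = laby$panamawal  (last char: 'l')
  sorted[8] = llaby$panamawa  (last char: 'a')
  sorted[9] = mawallaby$pana  (last char: 'a')
  sorted[10] = namawallaby$pa  (last char: 'a')
  sorted[11] = panamawallaby$  (last char: '$')
  sorted[12] = wallaby$panama  (last char: 'a')
  sorted[13] = y$panamawallab  (last char: 'b')
Last column: ylwnpmalaaa$ab
Original string S is at sorted index 11

Answer: ylwnpmalaaa$ab
11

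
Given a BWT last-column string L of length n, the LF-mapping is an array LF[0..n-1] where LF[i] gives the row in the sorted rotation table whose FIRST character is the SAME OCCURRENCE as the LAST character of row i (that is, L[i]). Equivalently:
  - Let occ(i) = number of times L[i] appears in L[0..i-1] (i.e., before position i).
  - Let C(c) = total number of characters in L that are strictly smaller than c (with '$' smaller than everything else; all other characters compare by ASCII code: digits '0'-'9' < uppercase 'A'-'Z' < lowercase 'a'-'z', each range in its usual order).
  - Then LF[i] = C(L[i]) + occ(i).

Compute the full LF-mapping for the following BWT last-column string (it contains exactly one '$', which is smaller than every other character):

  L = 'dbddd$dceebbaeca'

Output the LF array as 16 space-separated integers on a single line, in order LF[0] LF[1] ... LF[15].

Char counts: '$':1, 'a':2, 'b':3, 'c':2, 'd':5, 'e':3
C (first-col start): C('$')=0, C('a')=1, C('b')=3, C('c')=6, C('d')=8, C('e')=13
L[0]='d': occ=0, LF[0]=C('d')+0=8+0=8
L[1]='b': occ=0, LF[1]=C('b')+0=3+0=3
L[2]='d': occ=1, LF[2]=C('d')+1=8+1=9
L[3]='d': occ=2, LF[3]=C('d')+2=8+2=10
L[4]='d': occ=3, LF[4]=C('d')+3=8+3=11
L[5]='$': occ=0, LF[5]=C('$')+0=0+0=0
L[6]='d': occ=4, LF[6]=C('d')+4=8+4=12
L[7]='c': occ=0, LF[7]=C('c')+0=6+0=6
L[8]='e': occ=0, LF[8]=C('e')+0=13+0=13
L[9]='e': occ=1, LF[9]=C('e')+1=13+1=14
L[10]='b': occ=1, LF[10]=C('b')+1=3+1=4
L[11]='b': occ=2, LF[11]=C('b')+2=3+2=5
L[12]='a': occ=0, LF[12]=C('a')+0=1+0=1
L[13]='e': occ=2, LF[13]=C('e')+2=13+2=15
L[14]='c': occ=1, LF[14]=C('c')+1=6+1=7
L[15]='a': occ=1, LF[15]=C('a')+1=1+1=2

Answer: 8 3 9 10 11 0 12 6 13 14 4 5 1 15 7 2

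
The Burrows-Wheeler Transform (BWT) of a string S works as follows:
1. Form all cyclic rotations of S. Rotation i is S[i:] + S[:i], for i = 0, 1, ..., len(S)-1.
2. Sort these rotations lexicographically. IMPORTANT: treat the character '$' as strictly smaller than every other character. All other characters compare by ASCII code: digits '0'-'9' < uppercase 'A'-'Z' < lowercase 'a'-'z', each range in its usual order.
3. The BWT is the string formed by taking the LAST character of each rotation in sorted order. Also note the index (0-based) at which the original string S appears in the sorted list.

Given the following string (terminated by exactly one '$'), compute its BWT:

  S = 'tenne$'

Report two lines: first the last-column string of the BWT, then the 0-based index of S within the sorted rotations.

Answer: entne$
5

Derivation:
All 6 rotations (rotation i = S[i:]+S[:i]):
  rot[0] = tenne$
  rot[1] = enne$t
  rot[2] = nne$te
  rot[3] = ne$ten
  rot[4] = e$tenn
  rot[5] = $tenne
Sorted (with $ < everything):
  sorted[0] = $tenne  (last char: 'e')
  sorted[1] = e$tenn  (last char: 'n')
  sorted[2] = enne$t  (last char: 't')
  sorted[3] = ne$ten  (last char: 'n')
  sorted[4] = nne$te  (last char: 'e')
  sorted[5] = tenne$  (last char: '$')
Last column: entne$
Original string S is at sorted index 5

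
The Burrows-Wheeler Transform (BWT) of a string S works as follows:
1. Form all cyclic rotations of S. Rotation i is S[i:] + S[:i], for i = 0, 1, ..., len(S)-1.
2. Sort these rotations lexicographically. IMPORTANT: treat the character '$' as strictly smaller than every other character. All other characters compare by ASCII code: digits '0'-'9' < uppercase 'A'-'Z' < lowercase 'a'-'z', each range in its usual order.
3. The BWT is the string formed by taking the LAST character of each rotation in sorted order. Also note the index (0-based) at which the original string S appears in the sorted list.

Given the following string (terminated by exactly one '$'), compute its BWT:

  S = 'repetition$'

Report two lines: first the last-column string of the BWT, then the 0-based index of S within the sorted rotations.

Answer: nrpttoie$ie
8

Derivation:
All 11 rotations (rotation i = S[i:]+S[:i]):
  rot[0] = repetition$
  rot[1] = epetition$r
  rot[2] = petition$re
  rot[3] = etition$rep
  rot[4] = tition$repe
  rot[5] = ition$repet
  rot[6] = tion$repeti
  rot[7] = ion$repetit
  rot[8] = on$repetiti
  rot[9] = n$repetitio
  rot[10] = $repetition
Sorted (with $ < everything):
  sorted[0] = $repetition  (last char: 'n')
  sorted[1] = epetition$r  (last char: 'r')
  sorted[2] = etition$rep  (last char: 'p')
  sorted[3] = ion$repetit  (last char: 't')
  sorted[4] = ition$repet  (last char: 't')
  sorted[5] = n$repetitio  (last char: 'o')
  sorted[6] = on$repetiti  (last char: 'i')
  sorted[7] = petition$re  (last char: 'e')
  sorted[8] = repetition$  (last char: '$')
  sorted[9] = tion$repeti  (last char: 'i')
  sorted[10] = tition$repe  (last char: 'e')
Last column: nrpttoie$ie
Original string S is at sorted index 8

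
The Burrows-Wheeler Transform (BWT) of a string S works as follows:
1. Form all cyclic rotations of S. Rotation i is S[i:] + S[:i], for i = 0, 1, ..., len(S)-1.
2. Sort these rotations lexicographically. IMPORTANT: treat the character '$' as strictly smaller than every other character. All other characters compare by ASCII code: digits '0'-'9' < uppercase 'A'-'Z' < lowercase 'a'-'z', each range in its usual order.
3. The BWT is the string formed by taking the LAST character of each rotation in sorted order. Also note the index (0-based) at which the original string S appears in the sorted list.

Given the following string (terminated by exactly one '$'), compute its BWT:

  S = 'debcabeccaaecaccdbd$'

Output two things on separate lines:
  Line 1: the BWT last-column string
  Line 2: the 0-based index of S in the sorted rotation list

All 20 rotations (rotation i = S[i:]+S[:i]):
  rot[0] = debcabeccaaecaccdbd$
  rot[1] = ebcabeccaaecaccdbd$d
  rot[2] = bcabeccaaecaccdbd$de
  rot[3] = cabeccaaecaccdbd$deb
  rot[4] = abeccaaecaccdbd$debc
  rot[5] = beccaaecaccdbd$debca
  rot[6] = eccaaecaccdbd$debcab
  rot[7] = ccaaecaccdbd$debcabe
  rot[8] = caaecaccdbd$debcabec
  rot[9] = aaecaccdbd$debcabecc
  rot[10] = aecaccdbd$debcabecca
  rot[11] = ecaccdbd$debcabeccaa
  rot[12] = caccdbd$debcabeccaae
  rot[13] = accdbd$debcabeccaaec
  rot[14] = ccdbd$debcabeccaaeca
  rot[15] = cdbd$debcabeccaaecac
  rot[16] = dbd$debcabeccaaecacc
  rot[17] = bd$debcabeccaaecaccd
  rot[18] = d$debcabeccaaecaccdb
  rot[19] = $debcabeccaaecaccdbd
Sorted (with $ < everything):
  sorted[0] = $debcabeccaaecaccdbd  (last char: 'd')
  sorted[1] = aaecaccdbd$debcabecc  (last char: 'c')
  sorted[2] = abeccaaecaccdbd$debc  (last char: 'c')
  sorted[3] = accdbd$debcabeccaaec  (last char: 'c')
  sorted[4] = aecaccdbd$debcabecca  (last char: 'a')
  sorted[5] = bcabeccaaecaccdbd$de  (last char: 'e')
  sorted[6] = bd$debcabeccaaecaccd  (last char: 'd')
  sorted[7] = beccaaecaccdbd$debca  (last char: 'a')
  sorted[8] = caaecaccdbd$debcabec  (last char: 'c')
  sorted[9] = cabeccaaecaccdbd$deb  (last char: 'b')
  sorted[10] = caccdbd$debcabeccaae  (last char: 'e')
  sorted[11] = ccaaecaccdbd$debcabe  (last char: 'e')
  sorted[12] = ccdbd$debcabeccaaeca  (last char: 'a')
  sorted[13] = cdbd$debcabeccaaecac  (last char: 'c')
  sorted[14] = d$debcabeccaaecaccdb  (last char: 'b')
  sorted[15] = dbd$debcabeccaaecacc  (last char: 'c')
  sorted[16] = debcabeccaaecaccdbd$  (last char: '$')
  sorted[17] = ebcabeccaaecaccdbd$d  (last char: 'd')
  sorted[18] = ecaccdbd$debcabeccaa  (last char: 'a')
  sorted[19] = eccaaecaccdbd$debcab  (last char: 'b')
Last column: dcccaedacbeeacbc$dab
Original string S is at sorted index 16

Answer: dcccaedacbeeacbc$dab
16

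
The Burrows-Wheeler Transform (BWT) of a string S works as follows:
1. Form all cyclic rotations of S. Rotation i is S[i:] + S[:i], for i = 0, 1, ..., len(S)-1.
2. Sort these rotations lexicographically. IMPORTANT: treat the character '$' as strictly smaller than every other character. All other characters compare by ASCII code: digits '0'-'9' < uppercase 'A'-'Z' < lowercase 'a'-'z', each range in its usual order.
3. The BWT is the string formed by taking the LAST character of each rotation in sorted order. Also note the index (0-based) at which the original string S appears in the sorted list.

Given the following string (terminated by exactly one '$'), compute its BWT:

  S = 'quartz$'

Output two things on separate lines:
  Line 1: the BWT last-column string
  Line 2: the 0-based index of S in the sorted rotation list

Answer: zu$arqt
2

Derivation:
All 7 rotations (rotation i = S[i:]+S[:i]):
  rot[0] = quartz$
  rot[1] = uartz$q
  rot[2] = artz$qu
  rot[3] = rtz$qua
  rot[4] = tz$quar
  rot[5] = z$quart
  rot[6] = $quartz
Sorted (with $ < everything):
  sorted[0] = $quartz  (last char: 'z')
  sorted[1] = artz$qu  (last char: 'u')
  sorted[2] = quartz$  (last char: '$')
  sorted[3] = rtz$qua  (last char: 'a')
  sorted[4] = tz$quar  (last char: 'r')
  sorted[5] = uartz$q  (last char: 'q')
  sorted[6] = z$quart  (last char: 't')
Last column: zu$arqt
Original string S is at sorted index 2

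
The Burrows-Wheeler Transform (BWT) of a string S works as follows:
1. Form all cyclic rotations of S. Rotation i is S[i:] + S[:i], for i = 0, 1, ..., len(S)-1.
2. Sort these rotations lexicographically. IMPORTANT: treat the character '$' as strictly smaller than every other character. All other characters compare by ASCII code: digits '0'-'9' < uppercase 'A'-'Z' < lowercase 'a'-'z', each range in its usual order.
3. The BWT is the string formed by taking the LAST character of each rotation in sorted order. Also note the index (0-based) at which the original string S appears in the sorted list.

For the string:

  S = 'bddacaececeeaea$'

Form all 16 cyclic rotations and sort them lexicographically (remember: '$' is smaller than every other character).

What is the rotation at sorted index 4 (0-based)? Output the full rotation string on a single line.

Answer: aececeeaea$bddac

Derivation:
All 16 rotations (rotation i = S[i:]+S[:i]):
  rot[0] = bddacaececeeaea$
  rot[1] = ddacaececeeaea$b
  rot[2] = dacaececeeaea$bd
  rot[3] = acaececeeaea$bdd
  rot[4] = caececeeaea$bdda
  rot[5] = aececeeaea$bddac
  rot[6] = ececeeaea$bddaca
  rot[7] = ceceeaea$bddacae
  rot[8] = eceeaea$bddacaec
  rot[9] = ceeaea$bddacaece
  rot[10] = eeaea$bddacaecec
  rot[11] = eaea$bddacaecece
  rot[12] = aea$bddacaececee
  rot[13] = ea$bddacaececeea
  rot[14] = a$bddacaececeeae
  rot[15] = $bddacaececeeaea
Sorted (with $ < everything):
  sorted[0] = $bddacaececeeaea
  sorted[1] = a$bddacaececeeae
  sorted[2] = acaececeeaea$bdd
  sorted[3] = aea$bddacaececee
  sorted[4] = aececeeaea$bddac
  sorted[5] = bddacaececeeaea$
  sorted[6] = caececeeaea$bdda
  sorted[7] = ceceeaea$bddacae
  sorted[8] = ceeaea$bddacaece
  sorted[9] = dacaececeeaea$bd
  sorted[10] = ddacaececeeaea$b
  sorted[11] = ea$bddacaececeea
  sorted[12] = eaea$bddacaecece
  sorted[13] = ececeeaea$bddaca
  sorted[14] = eceeaea$bddacaec
  sorted[15] = eeaea$bddacaecec
sorted[4] = aececeeaea$bddac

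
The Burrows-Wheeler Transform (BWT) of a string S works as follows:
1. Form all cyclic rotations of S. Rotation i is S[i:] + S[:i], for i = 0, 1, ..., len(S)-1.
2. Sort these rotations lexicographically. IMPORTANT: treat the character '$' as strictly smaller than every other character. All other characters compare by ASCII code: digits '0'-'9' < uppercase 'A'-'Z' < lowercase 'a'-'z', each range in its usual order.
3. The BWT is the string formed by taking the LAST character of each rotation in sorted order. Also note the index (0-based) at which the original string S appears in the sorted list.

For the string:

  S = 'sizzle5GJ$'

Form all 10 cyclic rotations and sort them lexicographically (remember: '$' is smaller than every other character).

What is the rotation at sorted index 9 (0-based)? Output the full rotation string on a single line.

Answer: zzle5GJ$si

Derivation:
All 10 rotations (rotation i = S[i:]+S[:i]):
  rot[0] = sizzle5GJ$
  rot[1] = izzle5GJ$s
  rot[2] = zzle5GJ$si
  rot[3] = zle5GJ$siz
  rot[4] = le5GJ$sizz
  rot[5] = e5GJ$sizzl
  rot[6] = 5GJ$sizzle
  rot[7] = GJ$sizzle5
  rot[8] = J$sizzle5G
  rot[9] = $sizzle5GJ
Sorted (with $ < everything):
  sorted[0] = $sizzle5GJ
  sorted[1] = 5GJ$sizzle
  sorted[2] = GJ$sizzle5
  sorted[3] = J$sizzle5G
  sorted[4] = e5GJ$sizzl
  sorted[5] = izzle5GJ$s
  sorted[6] = le5GJ$sizz
  sorted[7] = sizzle5GJ$
  sorted[8] = zle5GJ$siz
  sorted[9] = zzle5GJ$si
sorted[9] = zzle5GJ$si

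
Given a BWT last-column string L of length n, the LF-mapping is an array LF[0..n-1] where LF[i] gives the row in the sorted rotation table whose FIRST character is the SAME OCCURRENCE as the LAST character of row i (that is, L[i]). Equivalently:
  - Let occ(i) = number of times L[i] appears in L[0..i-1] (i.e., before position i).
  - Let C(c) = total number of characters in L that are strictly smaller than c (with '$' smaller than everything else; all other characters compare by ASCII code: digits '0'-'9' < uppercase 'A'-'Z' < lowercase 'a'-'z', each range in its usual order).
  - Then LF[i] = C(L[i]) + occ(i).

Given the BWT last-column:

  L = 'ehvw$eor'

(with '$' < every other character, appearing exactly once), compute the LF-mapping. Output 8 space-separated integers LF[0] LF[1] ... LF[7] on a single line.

Char counts: '$':1, 'e':2, 'h':1, 'o':1, 'r':1, 'v':1, 'w':1
C (first-col start): C('$')=0, C('e')=1, C('h')=3, C('o')=4, C('r')=5, C('v')=6, C('w')=7
L[0]='e': occ=0, LF[0]=C('e')+0=1+0=1
L[1]='h': occ=0, LF[1]=C('h')+0=3+0=3
L[2]='v': occ=0, LF[2]=C('v')+0=6+0=6
L[3]='w': occ=0, LF[3]=C('w')+0=7+0=7
L[4]='$': occ=0, LF[4]=C('$')+0=0+0=0
L[5]='e': occ=1, LF[5]=C('e')+1=1+1=2
L[6]='o': occ=0, LF[6]=C('o')+0=4+0=4
L[7]='r': occ=0, LF[7]=C('r')+0=5+0=5

Answer: 1 3 6 7 0 2 4 5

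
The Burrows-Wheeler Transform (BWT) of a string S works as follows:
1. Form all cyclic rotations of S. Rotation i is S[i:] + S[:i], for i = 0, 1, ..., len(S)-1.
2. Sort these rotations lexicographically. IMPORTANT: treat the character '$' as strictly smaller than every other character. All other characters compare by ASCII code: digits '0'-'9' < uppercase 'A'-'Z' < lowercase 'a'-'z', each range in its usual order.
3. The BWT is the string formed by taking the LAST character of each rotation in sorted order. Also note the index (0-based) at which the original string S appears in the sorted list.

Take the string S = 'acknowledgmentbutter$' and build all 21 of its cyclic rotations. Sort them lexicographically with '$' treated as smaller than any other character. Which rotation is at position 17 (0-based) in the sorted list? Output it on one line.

All 21 rotations (rotation i = S[i:]+S[:i]):
  rot[0] = acknowledgmentbutter$
  rot[1] = cknowledgmentbutter$a
  rot[2] = knowledgmentbutter$ac
  rot[3] = nowledgmentbutter$ack
  rot[4] = owledgmentbutter$ackn
  rot[5] = wledgmentbutter$ackno
  rot[6] = ledgmentbutter$acknow
  rot[7] = edgmentbutter$acknowl
  rot[8] = dgmentbutter$acknowle
  rot[9] = gmentbutter$acknowled
  rot[10] = mentbutter$acknowledg
  rot[11] = entbutter$acknowledgm
  rot[12] = ntbutter$acknowledgme
  rot[13] = tbutter$acknowledgmen
  rot[14] = butter$acknowledgment
  rot[15] = utter$acknowledgmentb
  rot[16] = tter$acknowledgmentbu
  rot[17] = ter$acknowledgmentbut
  rot[18] = er$acknowledgmentbutt
  rot[19] = r$acknowledgmentbutte
  rot[20] = $acknowledgmentbutter
Sorted (with $ < everything):
  sorted[0] = $acknowledgmentbutter
  sorted[1] = acknowledgmentbutter$
  sorted[2] = butter$acknowledgment
  sorted[3] = cknowledgmentbutter$a
  sorted[4] = dgmentbutter$acknowle
  sorted[5] = edgmentbutter$acknowl
  sorted[6] = entbutter$acknowledgm
  sorted[7] = er$acknowledgmentbutt
  sorted[8] = gmentbutter$acknowled
  sorted[9] = knowledgmentbutter$ac
  sorted[10] = ledgmentbutter$acknow
  sorted[11] = mentbutter$acknowledg
  sorted[12] = nowledgmentbutter$ack
  sorted[13] = ntbutter$acknowledgme
  sorted[14] = owledgmentbutter$ackn
  sorted[15] = r$acknowledgmentbutte
  sorted[16] = tbutter$acknowledgmen
  sorted[17] = ter$acknowledgmentbut
  sorted[18] = tter$acknowledgmentbu
  sorted[19] = utter$acknowledgmentb
  sorted[20] = wledgmentbutter$ackno
sorted[17] = ter$acknowledgmentbut

Answer: ter$acknowledgmentbut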